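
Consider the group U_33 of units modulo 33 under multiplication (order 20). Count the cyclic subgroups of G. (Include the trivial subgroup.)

8

Each element a generates a cyclic subgroup ⟨a⟩; distinct elements may generate the same one (a cyclic group of order d has φ(d) generators).
Cyclic subgroups by order — order 1: 1; order 2: 3; order 5: 1; order 10: 3.
Total: 8.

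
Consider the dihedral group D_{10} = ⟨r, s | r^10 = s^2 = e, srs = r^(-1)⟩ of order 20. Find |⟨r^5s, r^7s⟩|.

|⟨r^5s⟩| = 2 and |⟨r^7s⟩| = 2, so |H| is a multiple of lcm(2, 2) = 2 and divides |G| = 20.
Closing under the operation: H = {e, r^2, r^4, r^6, r^8, rs, r^3s, r^5s, r^7s, r^9s}, so |H| = 10.

10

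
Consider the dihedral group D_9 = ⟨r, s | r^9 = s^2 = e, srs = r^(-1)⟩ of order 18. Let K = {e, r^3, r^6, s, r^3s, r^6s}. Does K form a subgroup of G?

Yes

|K| = 6 divides |G| = 18, consistent with Lagrange.
K contains the identity, every element's inverse is in K, and K is closed under ·: it is a subgroup.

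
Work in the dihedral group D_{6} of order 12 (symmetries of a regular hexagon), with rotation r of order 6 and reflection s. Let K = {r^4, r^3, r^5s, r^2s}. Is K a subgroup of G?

No

The identity e ∉ K, so K is not a subgroup.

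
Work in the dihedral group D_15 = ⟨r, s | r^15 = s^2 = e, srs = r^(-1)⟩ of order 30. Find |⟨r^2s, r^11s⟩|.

10

|⟨r^2s⟩| = 2 and |⟨r^11s⟩| = 2, so |H| is a multiple of lcm(2, 2) = 2 and divides |G| = 30.
Closing under the operation: H = {e, r^3, r^6, r^9, r^12, r^2s, r^5s, r^8s, r^11s, r^14s}, so |H| = 10.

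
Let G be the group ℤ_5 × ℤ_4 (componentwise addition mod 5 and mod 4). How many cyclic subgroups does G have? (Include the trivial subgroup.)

6

Group the elements of G by the cyclic subgroup they generate; each cyclic subgroup of order d accounts for φ(d) elements.
Cyclic subgroups by order — order 1: 1; order 2: 1; order 4: 1; order 5: 1; order 10: 1; order 20: 1.
Total: 6.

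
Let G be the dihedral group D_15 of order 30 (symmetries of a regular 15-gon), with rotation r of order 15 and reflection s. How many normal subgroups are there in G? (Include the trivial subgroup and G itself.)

G has 28 subgroups. Checking conjugation-invariance by order — order 1: 1/1 normal; order 2: 0/15 normal; order 3: 1/1 normal; order 5: 1/1 normal; order 6: 0/5 normal; order 10: 0/3 normal; order 15: 1/1 normal; order 30: 1/1 normal.
Total normal subgroups: 5.

5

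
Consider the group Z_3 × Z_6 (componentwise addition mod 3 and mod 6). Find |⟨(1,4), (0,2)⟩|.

9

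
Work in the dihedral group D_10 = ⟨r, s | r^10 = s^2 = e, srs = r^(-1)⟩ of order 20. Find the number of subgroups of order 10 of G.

|G| = 20 and 10 | 20, so subgroups of order 10 are possible by Lagrange.
The subgroups of order 10 are: {e, r, r^2, r^3, r^4, r^5, r^6, r^7, r^8, r^9}; {e, r^2, r^4, r^6, r^8, s, r^2s, r^4s, r^6s, r^8s}; {e, r^2, r^4, r^6, r^8, rs, r^3s, r^5s, r^7s, r^9s}.
So G has 3 subgroups of order 10.

3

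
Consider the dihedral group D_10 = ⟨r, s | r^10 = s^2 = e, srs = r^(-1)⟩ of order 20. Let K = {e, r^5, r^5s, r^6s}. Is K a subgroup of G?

No

Closure fails: r^6s · r^5s = r ∉ K. So K is not a subgroup.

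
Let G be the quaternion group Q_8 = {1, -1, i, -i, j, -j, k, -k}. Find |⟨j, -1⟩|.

|⟨j⟩| = 4 and |⟨-1⟩| = 2, so |H| is a multiple of lcm(4, 2) = 4 and divides |G| = 8.
Closing under the operation: H = {1, -1, j, -j}, so |H| = 4.

4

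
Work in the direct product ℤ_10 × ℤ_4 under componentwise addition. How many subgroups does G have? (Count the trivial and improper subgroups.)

|G| = 40, so by Lagrange every subgroup order divides 40. Divisors: 1, 2, 4, 5, 8, 10, 20, 40.
Subgroups by order — order 1: 1; order 2: 3; order 4: 3; order 5: 1; order 8: 1; order 10: 3; order 20: 3; order 40: 1.
Total: 1 + 3 + 3 + 1 + 1 + 3 + 3 + 1 = 16.

16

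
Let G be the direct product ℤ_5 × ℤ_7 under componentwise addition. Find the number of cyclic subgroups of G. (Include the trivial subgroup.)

4

Group the elements of G by the cyclic subgroup they generate; each cyclic subgroup of order d accounts for φ(d) elements.
Cyclic subgroups by order — order 1: 1; order 5: 1; order 7: 1; order 35: 1.
Total: 4.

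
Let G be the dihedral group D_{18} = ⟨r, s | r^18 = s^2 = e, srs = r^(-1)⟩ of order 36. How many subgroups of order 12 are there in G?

|G| = 36 and 12 | 36, so subgroups of order 12 are possible by Lagrange.
The subgroups of order 12 are: {e, r^3, r^6, r^9, r^12, r^15, rs, r^4s, r^7s, r^10s, r^13s, r^16s}; {e, r^3, r^6, r^9, r^12, r^15, r^2s, r^5s, r^8s, r^11s, r^14s, r^17s}; {e, r^3, r^6, r^9, r^12, r^15, s, r^3s, r^6s, r^9s, r^12s, r^15s}.
So G has 3 subgroups of order 12.

3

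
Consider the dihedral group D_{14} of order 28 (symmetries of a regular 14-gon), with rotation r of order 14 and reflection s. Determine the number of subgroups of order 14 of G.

3

|G| = 28 and 14 | 28, so subgroups of order 14 are possible by Lagrange.
The subgroups of order 14 are: {e, r, r^2, r^3, r^4, r^5, r^6, r^7, r^8, r^9, r^10, r^11, r^12, r^13}; {e, r^2, r^4, r^6, r^8, r^10, r^12, s, r^2s, r^4s, r^6s, r^8s, r^10s, r^12s}; {e, r^2, r^4, r^6, r^8, r^10, r^12, rs, r^3s, r^5s, r^7s, r^9s, r^11s, r^13s}.
So G has 3 subgroups of order 14.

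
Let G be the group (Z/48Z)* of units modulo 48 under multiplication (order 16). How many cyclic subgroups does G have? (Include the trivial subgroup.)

A cyclic subgroup of order d is generated by each of its φ(d) elements of order d, so the cyclic subgroups of order d number (#elements of order d)/φ(d).
Cyclic subgroups by order — order 1: 1; order 2: 7; order 4: 4.
Total: 12.

12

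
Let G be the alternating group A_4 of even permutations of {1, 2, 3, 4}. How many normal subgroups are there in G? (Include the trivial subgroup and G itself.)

G has 10 subgroups. Checking conjugation-invariance by order — order 1: 1/1 normal; order 2: 0/3 normal; order 3: 0/4 normal; order 4: 1/1 normal; order 12: 1/1 normal.
Total normal subgroups: 3.

3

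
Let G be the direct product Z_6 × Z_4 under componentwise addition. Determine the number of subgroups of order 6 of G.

3

|G| = 24 and 6 | 24, so subgroups of order 6 are possible by Lagrange.
The subgroups of order 6 are: {(0,0), (0,2), (2,0), (2,2), (4,0), (4,2)}; {(0,0), (1,0), (2,0), (3,0), (4,0), (5,0)}; {(0,0), (1,2), (2,0), (3,2), (4,0), (5,2)}.
So G has 3 subgroups of order 6.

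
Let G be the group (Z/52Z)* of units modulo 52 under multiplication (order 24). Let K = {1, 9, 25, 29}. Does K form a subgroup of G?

Closure fails: 9 · 25 = 17 ∉ K. So K is not a subgroup.

No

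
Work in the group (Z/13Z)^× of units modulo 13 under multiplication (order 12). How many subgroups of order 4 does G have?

1

|G| = 12 and 4 | 12, so subgroups of order 4 are possible by Lagrange.
The subgroups of order 4 are: {1, 5, 8, 12}.
So G has 1 subgroup of order 4.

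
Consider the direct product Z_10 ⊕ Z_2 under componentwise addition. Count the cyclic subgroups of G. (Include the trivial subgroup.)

8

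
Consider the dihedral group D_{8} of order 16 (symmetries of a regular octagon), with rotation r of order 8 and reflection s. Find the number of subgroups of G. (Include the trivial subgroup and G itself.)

|G| = 16, so by Lagrange every subgroup order divides 16. Divisors: 1, 2, 4, 8, 16.
Subgroups by order — order 1: 1; order 2: 9; order 4: 5; order 8: 3; order 16: 1.
Total: 1 + 9 + 5 + 3 + 1 = 19.

19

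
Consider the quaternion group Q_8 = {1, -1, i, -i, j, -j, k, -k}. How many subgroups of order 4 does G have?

3

|G| = 8 and 4 | 8, so subgroups of order 4 are possible by Lagrange.
The subgroups of order 4 are: {1, -1, i, -i}; {1, -1, j, -j}; {1, -1, k, -k}.
So G has 3 subgroups of order 4.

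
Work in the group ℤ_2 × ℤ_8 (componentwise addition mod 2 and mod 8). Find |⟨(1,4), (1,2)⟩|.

|⟨(1,4)⟩| = 2 and |⟨(1,2)⟩| = 4, so |H| is a multiple of lcm(2, 4) = 4 and divides |G| = 16.
Closing under the operation: H = {(0,0), (0,2), (0,4), (0,6), (1,0), (1,2), (1,4), (1,6)}, so |H| = 8.

8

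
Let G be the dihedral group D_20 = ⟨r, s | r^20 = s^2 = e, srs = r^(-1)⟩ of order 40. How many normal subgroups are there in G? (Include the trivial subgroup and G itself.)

9

G has 48 subgroups. Checking conjugation-invariance by order — order 1: 1/1 normal; order 2: 1/21 normal; order 4: 1/11 normal; order 5: 1/1 normal; order 8: 0/5 normal; order 10: 1/5 normal; order 20: 3/3 normal; order 40: 1/1 normal.
Total normal subgroups: 9.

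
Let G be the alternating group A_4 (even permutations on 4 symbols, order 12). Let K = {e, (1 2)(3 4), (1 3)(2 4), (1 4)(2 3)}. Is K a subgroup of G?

|K| = 4 divides |G| = 12, consistent with Lagrange.
K contains the identity, every element's inverse is in K, and K is closed under ∘: it is a subgroup.

Yes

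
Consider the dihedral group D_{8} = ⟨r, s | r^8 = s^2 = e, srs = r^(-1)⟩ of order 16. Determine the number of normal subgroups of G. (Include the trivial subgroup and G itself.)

7

G has 19 subgroups. Checking conjugation-invariance by order — order 1: 1/1 normal; order 2: 1/9 normal; order 4: 1/5 normal; order 8: 3/3 normal; order 16: 1/1 normal.
Total normal subgroups: 7.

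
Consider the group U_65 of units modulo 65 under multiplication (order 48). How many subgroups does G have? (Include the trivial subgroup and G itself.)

30

|G| = 48, so by Lagrange every subgroup order divides 48. Divisors: 1, 2, 3, 4, 6, 8, 12, 16, 24, 48.
Subgroups by order — order 1: 1; order 2: 3; order 3: 1; order 4: 7; order 6: 3; order 8: 3; order 12: 7; order 16: 1; order 24: 3; order 48: 1.
Total: 1 + 3 + 1 + 7 + 3 + 3 + 7 + 1 + 3 + 1 = 30.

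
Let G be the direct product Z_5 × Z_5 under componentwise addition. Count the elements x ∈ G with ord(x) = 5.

An element (a,b) has order lcm(ord(a), ord(b)); count pairs with lcm equal to 5.
Enumerating gives 24 such elements.

24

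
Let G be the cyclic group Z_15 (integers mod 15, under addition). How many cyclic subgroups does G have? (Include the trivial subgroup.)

A cyclic subgroup of order d is generated by each of its φ(d) elements of order d, so the cyclic subgroups of order d number (#elements of order d)/φ(d).
Cyclic subgroups by order — order 1: 1; order 3: 1; order 5: 1; order 15: 1.
Total: 4.

4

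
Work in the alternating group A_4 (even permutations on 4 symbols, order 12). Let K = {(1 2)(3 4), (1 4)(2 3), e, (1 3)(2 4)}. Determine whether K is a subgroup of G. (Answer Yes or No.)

Yes

|K| = 4 divides |G| = 12, consistent with Lagrange.
K contains the identity, every element's inverse is in K, and K is closed under ∘: it is a subgroup.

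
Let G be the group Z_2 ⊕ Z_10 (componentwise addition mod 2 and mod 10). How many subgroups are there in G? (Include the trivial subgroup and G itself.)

|G| = 20, so by Lagrange every subgroup order divides 20. Divisors: 1, 2, 4, 5, 10, 20.
Subgroups by order — order 1: 1; order 2: 3; order 4: 1; order 5: 1; order 10: 3; order 20: 1.
Total: 1 + 3 + 1 + 1 + 3 + 1 = 10.

10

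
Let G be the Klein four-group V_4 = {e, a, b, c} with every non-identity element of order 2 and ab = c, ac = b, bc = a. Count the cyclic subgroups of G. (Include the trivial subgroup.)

Group the elements of G by the cyclic subgroup they generate; each cyclic subgroup of order d accounts for φ(d) elements.
Cyclic subgroups by order — order 1: 1; order 2: 3.
Total: 4.

4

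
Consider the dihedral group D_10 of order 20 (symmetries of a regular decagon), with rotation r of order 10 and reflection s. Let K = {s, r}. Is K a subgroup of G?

The identity e ∉ K, so K is not a subgroup.

No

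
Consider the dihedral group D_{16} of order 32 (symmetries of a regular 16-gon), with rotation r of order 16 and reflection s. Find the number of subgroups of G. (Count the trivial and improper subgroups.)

36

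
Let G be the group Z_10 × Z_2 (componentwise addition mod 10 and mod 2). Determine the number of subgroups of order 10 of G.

|G| = 20 and 10 | 20, so subgroups of order 10 are possible by Lagrange.
The subgroups of order 10 are: {(0,0), (0,1), (2,0), (2,1), (4,0), (4,1), (6,0), (6,1), (8,0), (8,1)}; {(0,0), (1,0), (2,0), (3,0), (4,0), (5,0), (6,0), (7,0), (8,0), (9,0)}; {(0,0), (1,1), (2,0), (3,1), (4,0), (5,1), (6,0), (7,1), (8,0), (9,1)}.
So G has 3 subgroups of order 10.

3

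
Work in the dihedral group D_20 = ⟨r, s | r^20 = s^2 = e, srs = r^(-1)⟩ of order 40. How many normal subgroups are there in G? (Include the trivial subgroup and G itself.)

G has 48 subgroups. Checking conjugation-invariance by order — order 1: 1/1 normal; order 2: 1/21 normal; order 4: 1/11 normal; order 5: 1/1 normal; order 8: 0/5 normal; order 10: 1/5 normal; order 20: 3/3 normal; order 40: 1/1 normal.
Total normal subgroups: 9.

9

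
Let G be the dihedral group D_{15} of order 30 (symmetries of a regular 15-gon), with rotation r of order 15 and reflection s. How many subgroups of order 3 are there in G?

1

|G| = 30 and 3 | 30, so subgroups of order 3 are possible by Lagrange.
The subgroups of order 3 are: {e, r^5, r^10}.
So G has 1 subgroup of order 3.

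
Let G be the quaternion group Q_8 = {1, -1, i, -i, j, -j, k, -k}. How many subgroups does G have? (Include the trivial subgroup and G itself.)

6

|G| = 8, so by Lagrange every subgroup order divides 8. Divisors: 1, 2, 4, 8.
Subgroups by order — order 1: 1; order 2: 1; order 4: 3; order 8: 1.
Total: 1 + 1 + 3 + 1 = 6.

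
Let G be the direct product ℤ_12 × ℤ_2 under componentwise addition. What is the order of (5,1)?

12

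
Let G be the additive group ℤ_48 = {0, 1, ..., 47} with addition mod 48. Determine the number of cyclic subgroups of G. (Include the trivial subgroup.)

10

Each element a generates a cyclic subgroup ⟨a⟩; distinct elements may generate the same one (a cyclic group of order d has φ(d) generators).
Cyclic subgroups by order — order 1: 1; order 2: 1; order 3: 1; order 4: 1; order 6: 1; order 8: 1; order 12: 1; order 16: 1; order 24: 1; order 48: 1.
Total: 10.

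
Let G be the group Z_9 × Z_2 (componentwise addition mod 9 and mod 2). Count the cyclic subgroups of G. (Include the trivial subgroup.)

Group the elements of G by the cyclic subgroup they generate; each cyclic subgroup of order d accounts for φ(d) elements.
Cyclic subgroups by order — order 1: 1; order 2: 1; order 3: 1; order 6: 1; order 9: 1; order 18: 1.
Total: 6.

6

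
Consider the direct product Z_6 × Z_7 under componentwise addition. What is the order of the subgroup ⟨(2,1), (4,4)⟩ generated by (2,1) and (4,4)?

21

|⟨(2,1)⟩| = 21 and |⟨(4,4)⟩| = 21, so |H| is a multiple of lcm(21, 21) = 21 and divides |G| = 42.
Closing under the operation: H = {(0,0), (0,1), (0,2), (0,3), (0,4), (0,5), (0,6), (2,0), (2,1), (2,2), (2,3), (2,4), (2,5), (2,6), (4,0), (4,1), (4,2), (4,3), (4,4), (4,5), (4,6)}, so |H| = 21.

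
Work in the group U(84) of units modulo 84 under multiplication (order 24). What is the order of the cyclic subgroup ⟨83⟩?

2

Compute successive powers of 83 mod 84: 83, 1; 83^2 ≡ 1 (mod 84).
So |⟨83⟩| = 2.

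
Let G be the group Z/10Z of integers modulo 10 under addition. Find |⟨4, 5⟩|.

10

|⟨4⟩| = 5 and |⟨5⟩| = 2, so |H| is a multiple of lcm(5, 2) = 10 and divides |G| = 10.
Closing {4, 5} under the group operation gives all of G, so |H| = 10.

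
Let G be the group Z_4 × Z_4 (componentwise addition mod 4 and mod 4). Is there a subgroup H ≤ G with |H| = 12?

12 does not divide |G| = 16, so by Lagrange no subgroup of order 12 exists.

No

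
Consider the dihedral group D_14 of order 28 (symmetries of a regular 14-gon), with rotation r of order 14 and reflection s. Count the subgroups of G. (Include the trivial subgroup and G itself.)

28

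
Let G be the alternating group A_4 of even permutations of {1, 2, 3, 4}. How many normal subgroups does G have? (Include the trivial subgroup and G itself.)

3

G has 10 subgroups. Checking conjugation-invariance by order — order 1: 1/1 normal; order 2: 0/3 normal; order 3: 0/4 normal; order 4: 1/1 normal; order 12: 1/1 normal.
Total normal subgroups: 3.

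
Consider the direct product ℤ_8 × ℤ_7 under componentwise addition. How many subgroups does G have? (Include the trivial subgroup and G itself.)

|G| = 56, so by Lagrange every subgroup order divides 56. Divisors: 1, 2, 4, 7, 8, 14, 28, 56.
Subgroups by order — order 1: 1; order 2: 1; order 4: 1; order 7: 1; order 8: 1; order 14: 1; order 28: 1; order 56: 1.
Total: 1 + 1 + 1 + 1 + 1 + 1 + 1 + 1 = 8.

8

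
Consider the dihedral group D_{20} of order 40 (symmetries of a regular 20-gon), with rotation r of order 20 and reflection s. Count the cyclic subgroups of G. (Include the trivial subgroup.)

26

Group the elements of G by the cyclic subgroup they generate; each cyclic subgroup of order d accounts for φ(d) elements.
Cyclic subgroups by order — order 1: 1; order 2: 21; order 4: 1; order 5: 1; order 10: 1; order 20: 1.
Total: 26.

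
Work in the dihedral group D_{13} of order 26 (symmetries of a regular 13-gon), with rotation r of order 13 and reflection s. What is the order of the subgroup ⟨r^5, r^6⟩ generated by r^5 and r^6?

|⟨r^5⟩| = 13 and |⟨r^6⟩| = 13, so |H| is a multiple of lcm(13, 13) = 13 and divides |G| = 26.
Closing under the operation: H = {e, r, r^2, r^3, r^4, r^5, r^6, r^7, r^8, r^9, r^10, r^11, r^12}, so |H| = 13.

13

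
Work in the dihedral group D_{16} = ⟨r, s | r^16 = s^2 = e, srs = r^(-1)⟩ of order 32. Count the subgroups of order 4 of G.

9

|G| = 32 and 4 | 32, so subgroups of order 4 are possible by Lagrange.
The subgroups of order 4 are: {e, r^8, r^2s, r^10s}; {e, r^8, r^3s, r^11s}; {e, r^4, r^8, r^12}; {e, r^8, r^4s, r^12s}; … (9 in all).
So G has 9 subgroups of order 4.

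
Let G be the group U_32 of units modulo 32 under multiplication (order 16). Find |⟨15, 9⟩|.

|⟨15⟩| = 2 and |⟨9⟩| = 4, so |H| is a multiple of lcm(2, 4) = 4 and divides |G| = 16.
Closing under the operation: H = {1, 7, 9, 15, 17, 23, 25, 31}, so |H| = 8.

8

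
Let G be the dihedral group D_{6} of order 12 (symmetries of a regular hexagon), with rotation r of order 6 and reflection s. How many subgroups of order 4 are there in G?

|G| = 12 and 4 | 12, so subgroups of order 4 are possible by Lagrange.
The subgroups of order 4 are: {e, r^3, r^2s, r^5s}; {e, r^3, s, r^3s}; {e, r^3, rs, r^4s}.
So G has 3 subgroups of order 4.

3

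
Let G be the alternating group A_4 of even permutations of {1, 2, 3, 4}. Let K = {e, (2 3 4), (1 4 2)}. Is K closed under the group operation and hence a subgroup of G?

(2 3 4) ∈ K but its inverse (2 4 3) ∉ K, so K is not a subgroup.

No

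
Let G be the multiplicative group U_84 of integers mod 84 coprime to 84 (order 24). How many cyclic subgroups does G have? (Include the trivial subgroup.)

Group the elements of G by the cyclic subgroup they generate; each cyclic subgroup of order d accounts for φ(d) elements.
Cyclic subgroups by order — order 1: 1; order 2: 7; order 3: 1; order 6: 7.
Total: 16.

16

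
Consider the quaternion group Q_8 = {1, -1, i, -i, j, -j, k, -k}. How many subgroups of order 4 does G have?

|G| = 8 and 4 | 8, so subgroups of order 4 are possible by Lagrange.
The subgroups of order 4 are: {1, -1, i, -i}; {1, -1, j, -j}; {1, -1, k, -k}.
So G has 3 subgroups of order 4.

3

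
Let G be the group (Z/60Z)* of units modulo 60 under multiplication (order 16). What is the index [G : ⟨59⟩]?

|⟨59⟩| = 2 and |G| = 16.
By Lagrange, [G : H] = |G|/|H| = 16/2 = 8.

8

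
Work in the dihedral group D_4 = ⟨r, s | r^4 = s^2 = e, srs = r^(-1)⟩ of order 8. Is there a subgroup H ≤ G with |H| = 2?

Yes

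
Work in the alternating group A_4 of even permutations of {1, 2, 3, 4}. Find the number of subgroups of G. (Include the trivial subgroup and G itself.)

10

|G| = 12, so by Lagrange every subgroup order divides 12. Divisors: 1, 2, 3, 4, 6, 12.
Subgroups by order — order 1: 1; order 2: 3; order 3: 4; order 4: 1; order 6: 0; order 12: 1.
Total: 1 + 3 + 4 + 1 + 0 + 1 = 10.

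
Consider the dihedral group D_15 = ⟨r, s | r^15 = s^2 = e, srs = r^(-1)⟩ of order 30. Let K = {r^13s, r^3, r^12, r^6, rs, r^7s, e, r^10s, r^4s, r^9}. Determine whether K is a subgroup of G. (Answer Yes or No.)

|K| = 10 divides |G| = 30, consistent with Lagrange.
K contains the identity, every element's inverse is in K, and K is closed under ·: it is a subgroup.

Yes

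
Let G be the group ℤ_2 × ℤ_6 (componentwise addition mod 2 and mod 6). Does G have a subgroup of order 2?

Yes

2 | 12. A subgroup of order 2 is {(0,0), (0,3)}.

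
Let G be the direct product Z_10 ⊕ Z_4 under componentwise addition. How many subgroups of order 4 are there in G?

|G| = 40 and 4 | 40, so subgroups of order 4 are possible by Lagrange.
The subgroups of order 4 are: {(0,0), (0,1), (0,2), (0,3)}; {(0,0), (0,2), (5,0), (5,2)}; {(0,0), (0,2), (5,1), (5,3)}.
So G has 3 subgroups of order 4.

3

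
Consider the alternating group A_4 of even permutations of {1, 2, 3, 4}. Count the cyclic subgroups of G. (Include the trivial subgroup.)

Each element a generates a cyclic subgroup ⟨a⟩; distinct elements may generate the same one (a cyclic group of order d has φ(d) generators).
Cyclic subgroups by order — order 1: 1; order 2: 3; order 3: 4.
Total: 8.

8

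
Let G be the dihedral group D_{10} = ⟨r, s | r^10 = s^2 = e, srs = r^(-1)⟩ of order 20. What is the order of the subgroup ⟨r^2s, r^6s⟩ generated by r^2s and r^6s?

|⟨r^2s⟩| = 2 and |⟨r^6s⟩| = 2, so |H| is a multiple of lcm(2, 2) = 2 and divides |G| = 20.
Closing under the operation: H = {e, r^2, r^4, r^6, r^8, s, r^2s, r^4s, r^6s, r^8s}, so |H| = 10.

10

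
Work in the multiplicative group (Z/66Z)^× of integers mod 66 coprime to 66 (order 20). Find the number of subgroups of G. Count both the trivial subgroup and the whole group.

10

|G| = 20, so by Lagrange every subgroup order divides 20. Divisors: 1, 2, 4, 5, 10, 20.
Subgroups by order — order 1: 1; order 2: 3; order 4: 1; order 5: 1; order 10: 3; order 20: 1.
Total: 1 + 3 + 1 + 1 + 3 + 1 = 10.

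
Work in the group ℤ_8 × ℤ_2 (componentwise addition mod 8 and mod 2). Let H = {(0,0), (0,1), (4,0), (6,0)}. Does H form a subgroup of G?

(6,0) ∈ H but its inverse (2,0) ∉ H, so H is not a subgroup.

No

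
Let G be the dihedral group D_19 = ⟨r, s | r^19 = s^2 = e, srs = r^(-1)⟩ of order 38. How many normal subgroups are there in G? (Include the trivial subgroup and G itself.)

G has 22 subgroups. Checking conjugation-invariance by order — order 1: 1/1 normal; order 2: 0/19 normal; order 19: 1/1 normal; order 38: 1/1 normal.
Total normal subgroups: 3.

3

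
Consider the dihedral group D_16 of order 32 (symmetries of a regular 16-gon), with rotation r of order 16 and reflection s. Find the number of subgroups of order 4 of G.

9

|G| = 32 and 4 | 32, so subgroups of order 4 are possible by Lagrange.
The subgroups of order 4 are: {e, r^8, r^2s, r^10s}; {e, r^8, r^3s, r^11s}; {e, r^4, r^8, r^12}; {e, r^8, r^4s, r^12s}; … (9 in all).
So G has 9 subgroups of order 4.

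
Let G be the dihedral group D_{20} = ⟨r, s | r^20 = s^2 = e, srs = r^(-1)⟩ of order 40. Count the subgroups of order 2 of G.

|G| = 40 and 2 | 40, so subgroups of order 2 are possible by Lagrange.
The subgroups of order 2 are: {e, r^10}; {e, r^10s}; {e, r^11s}; {e, r^12s}; … (21 in all).
So G has 21 subgroups of order 2.

21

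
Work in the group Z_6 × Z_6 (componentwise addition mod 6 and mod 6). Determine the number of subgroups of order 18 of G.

3

|G| = 36 and 18 | 36, so subgroups of order 18 are possible by Lagrange.
The subgroups of order 18 are: {(0,0), (0,1), (0,2), (0,3), (0,4), (0,5), (2,0), (2,1), (2,2), (2,3), (2,4), (2,5), (4,0), (4,1), (4,2), (4,3), (4,4), (4,5)}; {(0,0), (0,2), (0,4), (1,0), (1,2), (1,4), (2,0), (2,2), (2,4), (3,0), (3,2), (3,4), (4,0), (4,2), (4,4), (5,0), (5,2), (5,4)}; {(0,0), (0,2), (0,4), (1,1), (1,3), (1,5), (2,0), (2,2), (2,4), (3,1), (3,3), (3,5), (4,0), (4,2), (4,4), (5,1), (5,3), (5,5)}.
So G has 3 subgroups of order 18.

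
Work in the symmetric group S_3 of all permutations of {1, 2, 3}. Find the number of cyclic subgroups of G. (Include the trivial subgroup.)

Group the elements of G by the cyclic subgroup they generate; each cyclic subgroup of order d accounts for φ(d) elements.
Cyclic subgroups by order — order 1: 1; order 2: 3; order 3: 1.
Total: 5.

5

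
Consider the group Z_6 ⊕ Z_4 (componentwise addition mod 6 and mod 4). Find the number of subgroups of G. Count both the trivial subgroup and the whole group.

|G| = 24, so by Lagrange every subgroup order divides 24. Divisors: 1, 2, 3, 4, 6, 8, 12, 24.
Subgroups by order — order 1: 1; order 2: 3; order 3: 1; order 4: 3; order 6: 3; order 8: 1; order 12: 3; order 24: 1.
Total: 1 + 3 + 1 + 3 + 3 + 1 + 3 + 1 = 16.

16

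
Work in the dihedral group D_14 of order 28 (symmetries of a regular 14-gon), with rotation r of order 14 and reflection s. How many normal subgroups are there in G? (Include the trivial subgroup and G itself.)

G has 28 subgroups. Checking conjugation-invariance by order — order 1: 1/1 normal; order 2: 1/15 normal; order 4: 0/7 normal; order 7: 1/1 normal; order 14: 3/3 normal; order 28: 1/1 normal.
Total normal subgroups: 7.

7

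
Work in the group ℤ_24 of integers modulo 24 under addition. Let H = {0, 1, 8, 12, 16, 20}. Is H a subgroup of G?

No

1 ∈ H but its inverse 23 ∉ H, so H is not a subgroup.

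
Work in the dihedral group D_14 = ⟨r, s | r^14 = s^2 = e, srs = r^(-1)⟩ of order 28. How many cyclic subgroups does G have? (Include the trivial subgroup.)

18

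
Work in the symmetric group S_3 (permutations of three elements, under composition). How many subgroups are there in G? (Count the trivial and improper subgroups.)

6

|G| = 6, so by Lagrange every subgroup order divides 6. Divisors: 1, 2, 3, 6.
Subgroups by order — order 1: 1; order 2: 3; order 3: 1; order 6: 1.
Total: 1 + 3 + 1 + 1 = 6.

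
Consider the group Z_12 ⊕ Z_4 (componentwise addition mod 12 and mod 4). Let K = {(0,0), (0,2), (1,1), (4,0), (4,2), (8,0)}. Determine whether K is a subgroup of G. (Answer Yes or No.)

No

(4,2) ∈ K but its inverse (8,2) ∉ K, so K is not a subgroup.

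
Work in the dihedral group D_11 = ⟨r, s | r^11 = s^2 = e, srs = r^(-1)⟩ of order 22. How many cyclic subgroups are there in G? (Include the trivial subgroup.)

Group the elements of G by the cyclic subgroup they generate; each cyclic subgroup of order d accounts for φ(d) elements.
Cyclic subgroups by order — order 1: 1; order 2: 11; order 11: 1.
Total: 13.

13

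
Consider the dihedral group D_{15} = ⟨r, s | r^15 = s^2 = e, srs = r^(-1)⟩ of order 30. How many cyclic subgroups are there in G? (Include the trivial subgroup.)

19

Group the elements of G by the cyclic subgroup they generate; each cyclic subgroup of order d accounts for φ(d) elements.
Cyclic subgroups by order — order 1: 1; order 2: 15; order 3: 1; order 5: 1; order 15: 1.
Total: 19.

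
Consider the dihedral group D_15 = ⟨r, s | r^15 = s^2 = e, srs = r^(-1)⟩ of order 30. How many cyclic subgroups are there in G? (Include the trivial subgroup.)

19

Group the elements of G by the cyclic subgroup they generate; each cyclic subgroup of order d accounts for φ(d) elements.
Cyclic subgroups by order — order 1: 1; order 2: 15; order 3: 1; order 5: 1; order 15: 1.
Total: 19.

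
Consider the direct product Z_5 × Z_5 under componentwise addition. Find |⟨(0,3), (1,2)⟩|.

25

|⟨(0,3)⟩| = 5 and |⟨(1,2)⟩| = 5, so |H| is a multiple of lcm(5, 5) = 5 and divides |G| = 25.
Closing {(0,3), (1,2)} under the group operation gives all of G, so |H| = 25.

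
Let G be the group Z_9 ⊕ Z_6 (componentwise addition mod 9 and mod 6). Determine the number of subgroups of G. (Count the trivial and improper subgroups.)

20

|G| = 54, so by Lagrange every subgroup order divides 54. Divisors: 1, 2, 3, 6, 9, 18, 27, 54.
Subgroups by order — order 1: 1; order 2: 1; order 3: 4; order 6: 4; order 9: 4; order 18: 4; order 27: 1; order 54: 1.
Total: 1 + 1 + 4 + 4 + 4 + 4 + 1 + 1 = 20.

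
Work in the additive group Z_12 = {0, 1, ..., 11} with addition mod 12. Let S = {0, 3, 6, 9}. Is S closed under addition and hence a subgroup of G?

Yes

|S| = 4 divides |G| = 12, consistent with Lagrange.
S contains the identity, every element's inverse is in S, and S is closed under +: it is a subgroup.
In fact S = ⟨9⟩.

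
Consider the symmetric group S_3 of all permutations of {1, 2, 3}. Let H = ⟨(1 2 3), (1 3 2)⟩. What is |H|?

3

|⟨(1 2 3)⟩| = 3 and |⟨(1 3 2)⟩| = 3, so |H| is a multiple of lcm(3, 3) = 3 and divides |G| = 6.
Closing under the operation: H = {e, (1 2 3), (1 3 2)}, so |H| = 3.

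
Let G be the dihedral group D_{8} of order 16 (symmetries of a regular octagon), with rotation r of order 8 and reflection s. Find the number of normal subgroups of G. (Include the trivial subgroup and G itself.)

7

G has 19 subgroups. Checking conjugation-invariance by order — order 1: 1/1 normal; order 2: 1/9 normal; order 4: 1/5 normal; order 8: 3/3 normal; order 16: 1/1 normal.
Total normal subgroups: 7.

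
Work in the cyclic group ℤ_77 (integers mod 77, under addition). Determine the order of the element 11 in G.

In ℤ_77, the order of an element a is n/gcd(a, n).
gcd(11, 77) = 11, so |⟨11⟩| = 77/11 = 7.

7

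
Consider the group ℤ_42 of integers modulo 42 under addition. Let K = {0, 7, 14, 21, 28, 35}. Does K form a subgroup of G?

|K| = 6 divides |G| = 42, consistent with Lagrange.
K contains the identity, every element's inverse is in K, and K is closed under +: it is a subgroup.
In fact K = ⟨35⟩.

Yes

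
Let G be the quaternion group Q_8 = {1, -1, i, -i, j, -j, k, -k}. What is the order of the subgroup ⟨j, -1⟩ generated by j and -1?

|⟨j⟩| = 4 and |⟨-1⟩| = 2, so |H| is a multiple of lcm(4, 2) = 4 and divides |G| = 8.
Closing under the operation: H = {1, -1, j, -j}, so |H| = 4.

4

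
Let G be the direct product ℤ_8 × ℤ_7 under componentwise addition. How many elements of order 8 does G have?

4

An element (a,b) has order lcm(ord(a), ord(b)); count pairs with lcm equal to 8.
Enumerating gives 4 such elements.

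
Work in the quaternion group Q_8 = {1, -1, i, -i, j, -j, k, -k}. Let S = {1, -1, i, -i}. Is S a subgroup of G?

Yes

|S| = 4 divides |G| = 8, consistent with Lagrange.
S contains the identity, every element's inverse is in S, and S is closed under ·: it is a subgroup.
In fact S = ⟨-i⟩.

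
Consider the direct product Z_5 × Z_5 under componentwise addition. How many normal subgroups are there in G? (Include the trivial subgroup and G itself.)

G is abelian, so every subgroup is normal.
G has 8 subgroups in total, hence 8 normal subgroups.

8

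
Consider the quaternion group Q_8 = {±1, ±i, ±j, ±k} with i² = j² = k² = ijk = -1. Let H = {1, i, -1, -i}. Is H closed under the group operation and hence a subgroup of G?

Yes

|H| = 4 divides |G| = 8, consistent with Lagrange.
H contains the identity, every element's inverse is in H, and H is closed under ·: it is a subgroup.
In fact H = ⟨-i⟩.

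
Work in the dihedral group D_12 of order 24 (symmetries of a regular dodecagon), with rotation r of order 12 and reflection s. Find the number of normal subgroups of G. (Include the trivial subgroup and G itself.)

G has 34 subgroups. Checking conjugation-invariance by order — order 1: 1/1 normal; order 2: 1/13 normal; order 3: 1/1 normal; order 4: 1/7 normal; order 6: 1/5 normal; order 8: 0/3 normal; order 12: 3/3 normal; order 24: 1/1 normal.
Total normal subgroups: 9.

9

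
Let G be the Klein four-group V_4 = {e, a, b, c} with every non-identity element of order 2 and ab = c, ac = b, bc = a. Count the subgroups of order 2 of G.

3

|G| = 4 and 2 | 4, so subgroups of order 2 are possible by Lagrange.
The subgroups of order 2 are: {e, a}; {e, b}; {e, c}.
So G has 3 subgroups of order 2.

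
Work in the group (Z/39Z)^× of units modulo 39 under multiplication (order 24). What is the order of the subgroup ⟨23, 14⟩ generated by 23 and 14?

12

|⟨23⟩| = 6 and |⟨14⟩| = 2, so |H| is a multiple of lcm(6, 2) = 6 and divides |G| = 24.
Closing under the operation: H = {1, 4, 10, 14, 16, 17, 22, 23, 25, 29, 35, 38}, so |H| = 12.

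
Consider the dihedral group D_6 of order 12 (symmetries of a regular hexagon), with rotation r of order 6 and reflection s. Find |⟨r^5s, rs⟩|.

6

|⟨r^5s⟩| = 2 and |⟨rs⟩| = 2, so |H| is a multiple of lcm(2, 2) = 2 and divides |G| = 12.
Closing under the operation: H = {e, r^2, r^4, rs, r^3s, r^5s}, so |H| = 6.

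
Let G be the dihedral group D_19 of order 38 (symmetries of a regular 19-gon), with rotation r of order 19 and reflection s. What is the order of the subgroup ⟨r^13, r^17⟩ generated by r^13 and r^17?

19

|⟨r^13⟩| = 19 and |⟨r^17⟩| = 19, so |H| is a multiple of lcm(19, 19) = 19 and divides |G| = 38.
Closing under the operation: H = {e, r, r^2, r^3, r^4, r^5, r^6, r^7, r^8, r^9, r^10, r^11, r^12, r^13, r^14, r^15, r^16, r^17, r^18}, so |H| = 19.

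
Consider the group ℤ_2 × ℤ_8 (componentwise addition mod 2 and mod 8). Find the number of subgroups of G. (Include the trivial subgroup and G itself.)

|G| = 16, so by Lagrange every subgroup order divides 16. Divisors: 1, 2, 4, 8, 16.
Subgroups by order — order 1: 1; order 2: 3; order 4: 3; order 8: 3; order 16: 1.
Total: 1 + 3 + 3 + 3 + 1 = 11.

11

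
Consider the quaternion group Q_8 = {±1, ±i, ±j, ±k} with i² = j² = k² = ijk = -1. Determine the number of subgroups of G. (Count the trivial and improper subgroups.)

6

|G| = 8, so by Lagrange every subgroup order divides 8. Divisors: 1, 2, 4, 8.
Subgroups by order — order 1: 1; order 2: 1; order 4: 3; order 8: 1.
Total: 1 + 1 + 3 + 1 = 6.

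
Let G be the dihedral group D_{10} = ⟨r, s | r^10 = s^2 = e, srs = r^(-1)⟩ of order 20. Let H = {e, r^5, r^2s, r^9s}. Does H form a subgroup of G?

No

Closure fails: r^2s · r^5 = r^7s ∉ H. So H is not a subgroup.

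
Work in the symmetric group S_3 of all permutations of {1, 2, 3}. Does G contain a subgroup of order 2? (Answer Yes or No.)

2 | 6. A subgroup of order 2 is {e, (1 2)}.

Yes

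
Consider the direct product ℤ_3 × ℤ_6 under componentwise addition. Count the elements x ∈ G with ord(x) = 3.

An element (a,b) has order lcm(ord(a), ord(b)); count pairs with lcm equal to 3.
Enumerating gives 8 such elements.

8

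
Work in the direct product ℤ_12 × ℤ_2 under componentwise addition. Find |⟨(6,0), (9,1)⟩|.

|⟨(6,0)⟩| = 2 and |⟨(9,1)⟩| = 4, so |H| is a multiple of lcm(2, 4) = 4 and divides |G| = 24.
Closing under the operation: H = {(0,0), (3,1), (6,0), (9,1)}, so |H| = 4.

4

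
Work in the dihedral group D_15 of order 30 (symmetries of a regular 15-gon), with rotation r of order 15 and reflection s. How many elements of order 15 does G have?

8

The elements of order 15 are: r, r^2, r^4, r^7, r^8, r^11, r^13, r^14.
That's 8.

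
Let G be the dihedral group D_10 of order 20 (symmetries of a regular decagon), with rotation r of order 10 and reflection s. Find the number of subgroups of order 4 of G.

|G| = 20 and 4 | 20, so subgroups of order 4 are possible by Lagrange.
The subgroups of order 4 are: {e, r^5, r^2s, r^7s}; {e, r^5, r^3s, r^8s}; {e, r^5, r^4s, r^9s}; {e, r^5, s, r^5s}; … (5 in all).
So G has 5 subgroups of order 4.

5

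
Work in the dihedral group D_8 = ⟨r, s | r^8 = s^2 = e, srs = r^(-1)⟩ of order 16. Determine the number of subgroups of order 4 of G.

5

|G| = 16 and 4 | 16, so subgroups of order 4 are possible by Lagrange.
The subgroups of order 4 are: {e, r^2, r^4, r^6}; {e, r^4, r^2s, r^6s}; {e, r^4, r^3s, r^7s}; {e, r^4, s, r^4s}; … (5 in all).
So G has 5 subgroups of order 4.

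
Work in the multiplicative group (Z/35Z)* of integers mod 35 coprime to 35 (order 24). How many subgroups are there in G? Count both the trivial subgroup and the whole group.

16

|G| = 24, so by Lagrange every subgroup order divides 24. Divisors: 1, 2, 3, 4, 6, 8, 12, 24.
Subgroups by order — order 1: 1; order 2: 3; order 3: 1; order 4: 3; order 6: 3; order 8: 1; order 12: 3; order 24: 1.
Total: 1 + 3 + 1 + 3 + 3 + 1 + 3 + 1 = 16.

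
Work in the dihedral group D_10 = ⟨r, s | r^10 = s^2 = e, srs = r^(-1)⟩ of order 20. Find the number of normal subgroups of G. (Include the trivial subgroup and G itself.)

7

G has 22 subgroups. Checking conjugation-invariance by order — order 1: 1/1 normal; order 2: 1/11 normal; order 4: 0/5 normal; order 5: 1/1 normal; order 10: 3/3 normal; order 20: 1/1 normal.
Total normal subgroups: 7.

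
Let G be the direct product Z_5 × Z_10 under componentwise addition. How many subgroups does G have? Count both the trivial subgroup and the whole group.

16

|G| = 50, so by Lagrange every subgroup order divides 50. Divisors: 1, 2, 5, 10, 25, 50.
Subgroups by order — order 1: 1; order 2: 1; order 5: 6; order 10: 6; order 25: 1; order 50: 1.
Total: 1 + 1 + 6 + 6 + 1 + 1 = 16.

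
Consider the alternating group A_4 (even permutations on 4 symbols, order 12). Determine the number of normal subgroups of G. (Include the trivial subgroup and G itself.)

3

G has 10 subgroups. Checking conjugation-invariance by order — order 1: 1/1 normal; order 2: 0/3 normal; order 3: 0/4 normal; order 4: 1/1 normal; order 12: 1/1 normal.
Total normal subgroups: 3.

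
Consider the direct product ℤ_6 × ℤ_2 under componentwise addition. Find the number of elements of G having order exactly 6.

6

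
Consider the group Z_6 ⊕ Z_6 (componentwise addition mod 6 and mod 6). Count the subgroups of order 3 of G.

|G| = 36 and 3 | 36, so subgroups of order 3 are possible by Lagrange.
The subgroups of order 3 are: {(0,0), (0,2), (0,4)}; {(0,0), (2,0), (4,0)}; {(0,0), (2,2), (4,4)}; {(0,0), (2,4), (4,2)}.
So G has 4 subgroups of order 3.

4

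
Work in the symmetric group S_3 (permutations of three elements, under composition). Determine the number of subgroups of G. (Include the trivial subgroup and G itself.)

6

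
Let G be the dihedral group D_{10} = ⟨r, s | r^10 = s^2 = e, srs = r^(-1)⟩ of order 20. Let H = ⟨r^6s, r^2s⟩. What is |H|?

|⟨r^6s⟩| = 2 and |⟨r^2s⟩| = 2, so |H| is a multiple of lcm(2, 2) = 2 and divides |G| = 20.
Closing under the operation: H = {e, r^2, r^4, r^6, r^8, s, r^2s, r^4s, r^6s, r^8s}, so |H| = 10.

10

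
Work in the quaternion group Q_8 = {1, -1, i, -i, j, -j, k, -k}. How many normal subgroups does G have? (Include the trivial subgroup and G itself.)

6

G has 6 subgroups. Checking conjugation-invariance by order — order 1: 1/1 normal; order 2: 1/1 normal; order 4: 3/3 normal; order 8: 1/1 normal.
Total normal subgroups: 6.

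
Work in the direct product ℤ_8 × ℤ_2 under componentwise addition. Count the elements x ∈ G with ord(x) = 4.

An element (a,b) has order lcm(ord(a), ord(b)); count pairs with lcm equal to 4.
Enumerating gives 4 such elements.

4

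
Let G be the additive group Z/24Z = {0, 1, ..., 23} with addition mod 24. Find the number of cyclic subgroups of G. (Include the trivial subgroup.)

A cyclic subgroup of order d is generated by each of its φ(d) elements of order d, so the cyclic subgroups of order d number (#elements of order d)/φ(d).
Cyclic subgroups by order — order 1: 1; order 2: 1; order 3: 1; order 4: 1; order 6: 1; order 8: 1; order 12: 1; order 24: 1.
Total: 8.

8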